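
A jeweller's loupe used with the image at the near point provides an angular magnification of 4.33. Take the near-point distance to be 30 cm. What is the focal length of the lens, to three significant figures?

For the image at the near point, M = 1 + D/f.
f = D/(M - 1) = 30/(4.33 - 1) = 9.009 cm.

9.01 cm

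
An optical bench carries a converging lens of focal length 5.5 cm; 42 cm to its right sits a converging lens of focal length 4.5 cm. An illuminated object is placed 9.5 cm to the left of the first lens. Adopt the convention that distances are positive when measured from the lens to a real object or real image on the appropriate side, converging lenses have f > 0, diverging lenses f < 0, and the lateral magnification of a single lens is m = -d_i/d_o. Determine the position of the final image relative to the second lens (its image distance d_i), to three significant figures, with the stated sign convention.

Applying the thin-lens equation to the first lens, 1/5.5 = 1/9.5 + 1/d_i1, which gives d_i1 = 13.062 cm.
Object distance for lens 2: d_o2 = 42 - 13.062 = 28.938 cm.
Applying the thin-lens equation again with f_2 = 4.5 cm and d_o2 = 28.938 cm gives d_i2 = 5.329 cm.

5.33 cm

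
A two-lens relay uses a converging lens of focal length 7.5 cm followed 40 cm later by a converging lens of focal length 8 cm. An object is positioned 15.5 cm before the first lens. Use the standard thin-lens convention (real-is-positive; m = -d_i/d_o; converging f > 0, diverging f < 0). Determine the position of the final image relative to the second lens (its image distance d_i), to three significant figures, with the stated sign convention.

Lens 1: 1/d_i1 = 1/f_1 - 1/d_o1 = 1/7.5 - 1/15.5 = 0.06882 cm^-1, so d_i1 = 14.531 cm.
The intermediate image is 14.531 cm to the right of lens 1, so d_o2 = L - d_i1 = 40 - 14.531 = 25.469 cm.
Lens 2: 1/d_i2 = 1/f_2 - 1/d_o2 = 1/8 - 1/(25.469) = 0.08574 cm^-1, so d_i2 = 11.664 cm.

11.7 cm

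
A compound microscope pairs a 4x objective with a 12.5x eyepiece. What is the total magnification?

50

The overall magnification of a compound microscope is the product of the objective and eyepiece magnifications:
M = M_obj x M_eye = 4 x 12.5 = 50.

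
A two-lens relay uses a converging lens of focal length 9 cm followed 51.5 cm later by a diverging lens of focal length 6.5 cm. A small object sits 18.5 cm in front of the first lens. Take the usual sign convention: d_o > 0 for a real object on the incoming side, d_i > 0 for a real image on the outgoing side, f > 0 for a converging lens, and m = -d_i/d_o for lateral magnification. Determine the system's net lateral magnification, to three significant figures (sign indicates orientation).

Applying the thin-lens equation to the first lens, 1/9 = 1/18.5 + 1/d_i1, which gives d_i1 = 17.526 cm.
Its lateral magnification is m_1 = -d_i1/d_o1 = -(17.526)/18.5 = -0.9474.
Object distance for lens 2: d_o2 = 51.5 - 17.526 = 33.974 cm.
Applying the thin-lens equation again with f_2 = -6.5 cm and d_o2 = 33.974 cm gives d_i2 = -5.456 cm.
m_2 = -(-5.456)/(33.974) = 0.1606.
Overall magnification: m = m_1 m_2 = -0.1521.

-0.152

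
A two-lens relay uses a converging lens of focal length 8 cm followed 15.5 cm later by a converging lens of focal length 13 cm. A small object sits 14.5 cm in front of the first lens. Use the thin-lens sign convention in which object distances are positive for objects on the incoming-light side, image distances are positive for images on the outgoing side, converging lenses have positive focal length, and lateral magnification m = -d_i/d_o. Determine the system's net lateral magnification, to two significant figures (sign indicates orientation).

-1.0

First lens: d_i1 = 1/(1/8 - 1/14.5) = 17.846 cm.
m_1 = -(17.846)/14.5 = -1.2308.
Since 17.846 cm > 15.5 cm, the first image lies past the second lens and serves as a virtual object: d_o2 = L - d_i1 = -2.346 cm.
Second lens: d_i2 = 1/(1/13 - 1/(-2.346)) = 1.987 cm.
m_2 = -(1.987)/(-2.346) = 0.8471.
Overall magnification: m = m_1 m_2 = -1.0426.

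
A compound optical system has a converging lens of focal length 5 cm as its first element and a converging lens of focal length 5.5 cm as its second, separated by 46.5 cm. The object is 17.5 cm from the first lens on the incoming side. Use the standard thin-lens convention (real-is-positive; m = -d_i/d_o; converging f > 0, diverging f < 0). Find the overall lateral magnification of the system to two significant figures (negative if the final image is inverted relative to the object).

Lens 1: 1/d_i1 = 1/f_1 - 1/d_o1 = 1/5 - 1/17.5 = 0.14286 cm^-1, so d_i1 = 7.000 cm.
m_1 = -(7.000)/17.5 = -0.4000.
Object distance for lens 2: d_o2 = 46.5 - 7.000 = 39.500 cm.
Lens 2: 1/d_i2 = 1/f_2 - 1/d_o2 = 1/5.5 - 1/(39.500) = 0.15650 cm^-1, so d_i2 = 6.390 cm.
m_2 = -(6.390)/(39.500) = -0.1618.
Overall magnification: m = m_1 m_2 = 0.0647.

0.065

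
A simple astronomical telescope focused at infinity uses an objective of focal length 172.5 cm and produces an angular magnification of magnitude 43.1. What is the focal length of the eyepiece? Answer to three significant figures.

|M| = f_obj/f_eye, so f_eye = f_obj/|M| = 172.5/43.1 = 4.002 cm.

4.00 cm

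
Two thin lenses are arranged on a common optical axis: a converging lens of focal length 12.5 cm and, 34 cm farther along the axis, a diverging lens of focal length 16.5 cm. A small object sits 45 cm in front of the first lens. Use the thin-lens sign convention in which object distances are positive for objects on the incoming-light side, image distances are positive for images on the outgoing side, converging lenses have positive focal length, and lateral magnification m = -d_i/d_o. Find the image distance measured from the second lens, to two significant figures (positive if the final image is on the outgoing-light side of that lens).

-8.3 cm

First lens: d_i1 = 1/(1/12.5 - 1/45) = 17.308 cm.
Object distance for lens 2: d_o2 = 34 - 17.308 = 16.692 cm.
Second lens: d_i2 = 1/(1/(-16.5) - 1/(16.692)) = -8.298 cm.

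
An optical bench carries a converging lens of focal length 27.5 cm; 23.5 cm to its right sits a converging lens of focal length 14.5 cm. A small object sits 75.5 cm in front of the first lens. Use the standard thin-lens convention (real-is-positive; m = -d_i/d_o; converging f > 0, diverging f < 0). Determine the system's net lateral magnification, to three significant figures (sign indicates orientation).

-0.243

Lens 1: 1/d_i1 = 1/f_1 - 1/d_o1 = 1/27.5 - 1/75.5 = 0.02312 cm^-1, so d_i1 = 43.255 cm.
m_1 = -(43.255)/75.5 = -0.5729.
Since 43.255 cm > 23.5 cm, the first image lies past the second lens and serves as a virtual object: d_o2 = L - d_i1 = -19.755 cm.
Lens 2: 1/d_i2 = 1/f_2 - 1/d_o2 = 1/14.5 - 1/(-19.755) = 0.11959 cm^-1, so d_i2 = 8.362 cm.
m_2 = -(8.362)/(-19.755) = 0.4233.
Total m = m_1 x m_2 = (-0.5729)(0.4233) = -0.2425.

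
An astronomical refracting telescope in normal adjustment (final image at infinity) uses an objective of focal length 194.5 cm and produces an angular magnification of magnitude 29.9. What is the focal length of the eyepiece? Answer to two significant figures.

|M| = f_obj/f_eye, so f_eye = f_obj/|M| = 194.5/29.9 = 6.505 cm.

6.5 cm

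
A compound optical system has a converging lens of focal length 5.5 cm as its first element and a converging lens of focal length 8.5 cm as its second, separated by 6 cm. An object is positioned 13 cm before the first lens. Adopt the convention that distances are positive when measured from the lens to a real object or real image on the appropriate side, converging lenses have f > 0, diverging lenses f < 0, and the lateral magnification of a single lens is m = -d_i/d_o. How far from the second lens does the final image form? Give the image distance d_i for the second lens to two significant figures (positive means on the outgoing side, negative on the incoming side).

2.5 cm

Lens 1: 1/d_i1 = 1/f_1 - 1/d_o1 = 1/5.5 - 1/13 = 0.10490 cm^-1, so d_i1 = 9.533 cm.
This image would form 9.533 cm past lens 1, i.e. 3.533 cm beyond lens 2, so it is a virtual object for lens 2: d_o2 = 6 - 9.533 = -3.533 cm.
Lens 2: 1/d_i2 = 1/f_2 - 1/d_o2 = 1/8.5 - 1/(-3.533) = 0.40067 cm^-1, so d_i2 = 2.496 cm.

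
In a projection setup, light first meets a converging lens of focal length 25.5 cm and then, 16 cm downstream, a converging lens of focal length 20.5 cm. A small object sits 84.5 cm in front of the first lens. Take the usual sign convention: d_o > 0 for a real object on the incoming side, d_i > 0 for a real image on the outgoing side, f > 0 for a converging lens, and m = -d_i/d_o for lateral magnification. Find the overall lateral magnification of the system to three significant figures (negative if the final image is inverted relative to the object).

-0.216

Lens 1: 1/d_i1 = 1/f_1 - 1/d_o1 = 1/25.5 - 1/84.5 = 0.02738 cm^-1, so d_i1 = 36.521 cm.
m_1 = -(36.521)/84.5 = -0.4322.
This image would form 36.521 cm past lens 1, i.e. 20.521 cm beyond lens 2, so it is a virtual object for lens 2: d_o2 = 16 - 36.521 = -20.521 cm.
Lens 2: 1/d_i2 = 1/f_2 - 1/d_o2 = 1/20.5 - 1/(-20.521) = 0.09751 cm^-1, so d_i2 = 10.255 cm.
m_2 = -(10.255)/(-20.521) = 0.4997.
The system's lateral magnification is m_1 m_2 = (-0.4322)(0.4997) = -0.2160.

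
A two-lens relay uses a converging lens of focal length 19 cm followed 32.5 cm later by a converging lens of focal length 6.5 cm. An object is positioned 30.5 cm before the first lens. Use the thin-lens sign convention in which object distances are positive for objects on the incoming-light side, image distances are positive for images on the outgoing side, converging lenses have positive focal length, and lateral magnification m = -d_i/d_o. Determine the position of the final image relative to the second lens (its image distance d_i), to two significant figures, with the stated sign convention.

Lens 1: 1/d_i1 = 1/f_1 - 1/d_o1 = 1/19 - 1/30.5 = 0.01984 cm^-1, so d_i1 = 50.391 cm.
This image would form 50.391 cm past lens 1, i.e. 17.891 cm beyond lens 2, so it is a virtual object for lens 2: d_o2 = 32.5 - 50.391 = -17.891 cm.
Lens 2: 1/d_i2 = 1/f_2 - 1/d_o2 = 1/6.5 - 1/(-17.891) = 0.20974 cm^-1, so d_i2 = 4.768 cm.

4.8 cm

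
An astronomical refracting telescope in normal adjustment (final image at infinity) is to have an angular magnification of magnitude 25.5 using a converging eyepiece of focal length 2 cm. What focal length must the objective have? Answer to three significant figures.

|M| = f_obj/|f_eye|, so f_obj = |M| x |f_eye| = 25.5 x 2 = 51.000 cm.

51.0 cm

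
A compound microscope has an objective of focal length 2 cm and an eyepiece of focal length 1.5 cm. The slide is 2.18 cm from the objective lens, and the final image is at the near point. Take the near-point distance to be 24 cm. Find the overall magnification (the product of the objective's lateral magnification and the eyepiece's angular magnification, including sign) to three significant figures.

-189

Objective: 1/d_i = 1/f_obj - 1/d_o = 1/2 - 1/2.18 = 0.04128 cm^-1, so d_i = 24.222 cm.
m_obj = -d_i/d_o = -24.222/2.18 = -11.111.
Eyepiece angular magnification (image at near point): M_eye = 1 + D/f_e = 1 + 24/1.5 = 17.000.
Overall M = m_obj x M_eye = (-11.111)(17.000) = -188.89.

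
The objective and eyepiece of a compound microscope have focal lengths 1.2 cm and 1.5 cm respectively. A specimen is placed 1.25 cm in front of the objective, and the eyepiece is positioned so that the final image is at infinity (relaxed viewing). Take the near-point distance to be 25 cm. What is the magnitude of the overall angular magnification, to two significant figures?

Objective: 1/d_i = 1/f_obj - 1/d_o = 1/1.2 - 1/1.25 = 0.03333 cm^-1, so d_i = 30.000 cm.
m_obj = -d_i/d_o = -30.000/1.25 = -24.000.
Eyepiece angular magnification (image at infinity): M_eye = D/f_e = 25/1.5 = 16.667.
Overall M = m_obj x M_eye = (-24.000)(16.667) = -400.00.
|M| = 400.00.

400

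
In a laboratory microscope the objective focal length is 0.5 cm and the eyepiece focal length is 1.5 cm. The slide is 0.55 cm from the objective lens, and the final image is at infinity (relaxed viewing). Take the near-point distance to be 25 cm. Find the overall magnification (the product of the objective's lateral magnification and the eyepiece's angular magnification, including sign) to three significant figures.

Objective: 1/d_i = 1/f_obj - 1/d_o = 1/0.5 - 1/0.55 = 0.18182 cm^-1, so d_i = 5.500 cm.
m_obj = -d_i/d_o = -5.500/0.55 = -10.000.
Eyepiece angular magnification (image at infinity): M_eye = D/f_e = 25/1.5 = 16.667.
Overall M = m_obj x M_eye = (-10.000)(16.667) = -166.67.

-167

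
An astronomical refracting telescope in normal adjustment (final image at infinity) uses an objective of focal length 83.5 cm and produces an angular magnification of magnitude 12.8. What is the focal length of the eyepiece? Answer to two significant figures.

6.5 cm

|M| = f_obj/f_eye, so f_eye = f_obj/|M| = 83.5/12.8 = 6.523 cm.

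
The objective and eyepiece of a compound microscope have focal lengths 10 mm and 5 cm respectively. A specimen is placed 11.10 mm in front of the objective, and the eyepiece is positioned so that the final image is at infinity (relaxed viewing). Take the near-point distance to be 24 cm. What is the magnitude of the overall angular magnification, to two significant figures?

44

Convert to cm: f_obj = 10 mm = 1 cm; d_o = 11.10 mm = 1.11 cm.
Objective: 1/d_i = 1/f_obj - 1/d_o = 1/1 - 1/1.11 = 0.09910 cm^-1, so d_i = 10.091 cm.
m_obj = -d_i/d_o = -10.091/1.11 = -9.091.
Eyepiece angular magnification (image at infinity): M_eye = D/f_e = 24/5 = 4.800.
Overall M = m_obj x M_eye = (-9.091)(4.800) = -43.64.
|M| = 43.64.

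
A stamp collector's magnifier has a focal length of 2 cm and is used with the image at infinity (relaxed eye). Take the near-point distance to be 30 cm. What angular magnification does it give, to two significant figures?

M = D/f = 30/2 = 15.000.

15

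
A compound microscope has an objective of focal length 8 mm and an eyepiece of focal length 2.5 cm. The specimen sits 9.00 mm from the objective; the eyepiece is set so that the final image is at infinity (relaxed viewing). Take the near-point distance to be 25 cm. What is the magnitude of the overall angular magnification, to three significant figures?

80.0

Convert to cm: f_obj = 8 mm = 0.8 cm; d_o = 9.00 mm = 0.90 cm.
Objective: 1/d_i = 1/f_obj - 1/d_o = 1/0.8 - 1/0.90 = 0.13889 cm^-1, so d_i = 7.200 cm.
m_obj = -d_i/d_o = -7.200/0.90 = -8.000.
Eyepiece angular magnification (image at infinity): M_eye = D/f_e = 25/2.5 = 10.000.
Overall M = m_obj x M_eye = (-8.000)(10.000) = -80.00.
|M| = 80.00.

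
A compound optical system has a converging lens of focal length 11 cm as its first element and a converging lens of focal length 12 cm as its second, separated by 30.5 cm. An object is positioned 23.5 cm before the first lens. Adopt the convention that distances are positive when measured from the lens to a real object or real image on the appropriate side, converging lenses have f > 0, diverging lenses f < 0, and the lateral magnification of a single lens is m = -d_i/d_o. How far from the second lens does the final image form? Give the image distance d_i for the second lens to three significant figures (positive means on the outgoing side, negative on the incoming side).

-54.1 cm

Applying the thin-lens equation to the first lens, 1/11 = 1/23.5 + 1/d_i1, which gives d_i1 = 20.680 cm.
The intermediate image is 20.680 cm to the right of lens 1, so d_o2 = L - d_i1 = 30.5 - 20.680 = 9.820 cm.
Applying the thin-lens equation again with f_2 = 12 cm and d_o2 = 9.820 cm gives d_i2 = -54.055 cm.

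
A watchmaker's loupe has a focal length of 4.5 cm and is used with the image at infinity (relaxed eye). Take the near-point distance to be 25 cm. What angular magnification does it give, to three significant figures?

5.56

M = D/f = 25/4.5 = 5.556.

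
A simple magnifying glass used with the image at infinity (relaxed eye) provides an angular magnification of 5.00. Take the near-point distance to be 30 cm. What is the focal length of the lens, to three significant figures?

For the image at infinity, M = D/f.
f = D/M = 30/5.0 = 6.000 cm.

6.00 cm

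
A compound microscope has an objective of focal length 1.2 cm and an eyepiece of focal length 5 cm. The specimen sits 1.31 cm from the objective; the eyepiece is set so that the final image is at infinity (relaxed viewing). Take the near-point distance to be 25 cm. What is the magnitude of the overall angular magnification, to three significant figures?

54.5

Objective: 1/d_i = 1/f_obj - 1/d_o = 1/1.2 - 1/1.31 = 0.06997 cm^-1, so d_i = 14.291 cm.
m_obj = -d_i/d_o = -14.291/1.31 = -10.909.
Eyepiece angular magnification (image at infinity): M_eye = D/f_e = 25/5 = 5.000.
Overall M = m_obj x M_eye = (-10.909)(5.000) = -54.55.
|M| = 54.55.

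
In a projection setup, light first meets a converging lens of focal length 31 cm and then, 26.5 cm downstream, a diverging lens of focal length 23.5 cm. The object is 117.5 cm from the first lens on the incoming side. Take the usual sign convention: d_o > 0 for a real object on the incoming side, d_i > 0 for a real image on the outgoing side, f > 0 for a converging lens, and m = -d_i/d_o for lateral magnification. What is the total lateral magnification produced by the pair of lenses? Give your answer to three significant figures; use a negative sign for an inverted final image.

Applying the thin-lens equation to the first lens, 1/31 = 1/117.5 + 1/d_i1, which gives d_i1 = 42.110 cm.
Its lateral magnification is m_1 = -d_i1/d_o1 = -(42.110)/117.5 = -0.3584.
This image would form 42.110 cm past lens 1, i.e. 15.610 cm beyond lens 2, so it is a virtual object for lens 2: d_o2 = 26.5 - 42.110 = -15.610 cm.
Applying the thin-lens equation again with f_2 = -23.5 cm and d_o2 = -15.610 cm gives d_i2 = 46.492 cm.
m_2 = -(46.492)/(-15.610) = 2.9784.
Total m = m_1 x m_2 = (-0.3584)(2.9784) = -1.0674.

-1.07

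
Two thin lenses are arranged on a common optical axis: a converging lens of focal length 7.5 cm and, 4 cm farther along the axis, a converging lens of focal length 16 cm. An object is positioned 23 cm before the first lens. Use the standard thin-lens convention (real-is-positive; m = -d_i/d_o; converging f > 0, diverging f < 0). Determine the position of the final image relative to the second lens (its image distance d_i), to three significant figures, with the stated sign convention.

4.93 cm

Applying the thin-lens equation to the first lens, 1/7.5 = 1/23 + 1/d_i1, which gives d_i1 = 11.129 cm.
Since 11.129 cm > 4 cm, the first image lies past the second lens and serves as a virtual object: d_o2 = L - d_i1 = -7.129 cm.
Applying the thin-lens equation again with f_2 = 16 cm and d_o2 = -7.129 cm gives d_i2 = 4.932 cm.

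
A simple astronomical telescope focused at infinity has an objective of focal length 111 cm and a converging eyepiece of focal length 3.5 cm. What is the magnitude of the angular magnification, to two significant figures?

32

|M| = f_obj/|f_eye| = 111/3.5 = 31.714.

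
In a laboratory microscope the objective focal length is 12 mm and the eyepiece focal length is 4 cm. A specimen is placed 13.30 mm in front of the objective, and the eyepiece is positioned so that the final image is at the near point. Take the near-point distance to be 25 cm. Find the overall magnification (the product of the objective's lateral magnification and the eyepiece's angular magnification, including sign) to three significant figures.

-66.9

Convert to cm: f_obj = 12 mm = 1.2 cm; d_o = 13.30 mm = 1.33 cm.
Objective: 1/d_i = 1/f_obj - 1/d_o = 1/1.2 - 1/1.33 = 0.08145 cm^-1, so d_i = 12.277 cm.
m_obj = -d_i/d_o = -12.277/1.33 = -9.231.
Eyepiece angular magnification (image at near point): M_eye = 1 + D/f_e = 1 + 25/4 = 7.250.
Overall M = m_obj x M_eye = (-9.231)(7.250) = -66.92.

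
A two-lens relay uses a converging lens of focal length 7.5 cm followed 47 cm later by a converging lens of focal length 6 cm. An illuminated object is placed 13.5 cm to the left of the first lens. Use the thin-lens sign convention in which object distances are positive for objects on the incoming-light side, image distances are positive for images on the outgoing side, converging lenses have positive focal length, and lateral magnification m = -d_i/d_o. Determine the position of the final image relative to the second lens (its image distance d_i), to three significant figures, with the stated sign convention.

7.49 cm

First lens: d_i1 = 1/(1/7.5 - 1/13.5) = 16.875 cm.
Object distance for lens 2: d_o2 = 47 - 16.875 = 30.125 cm.
Second lens: d_i2 = 1/(1/6 - 1/(30.125)) = 7.492 cm.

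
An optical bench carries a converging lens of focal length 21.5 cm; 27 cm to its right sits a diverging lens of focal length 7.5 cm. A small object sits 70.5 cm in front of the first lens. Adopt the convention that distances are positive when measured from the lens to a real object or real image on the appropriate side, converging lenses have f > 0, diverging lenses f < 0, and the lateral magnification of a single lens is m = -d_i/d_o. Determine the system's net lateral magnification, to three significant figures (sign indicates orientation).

First lens: d_i1 = 1/(1/21.5 - 1/70.5) = 30.934 cm.
m_1 = -(30.934)/70.5 = -0.4388.
This image would form 30.934 cm past lens 1, i.e. 3.934 cm beyond lens 2, so it is a virtual object for lens 2: d_o2 = 27 - 30.934 = -3.934 cm.
Second lens: d_i2 = 1/(1/(-7.5) - 1/(-3.934)) = 8.273 cm.
m_2 = -(8.273)/(-3.934) = 2.1030.
Overall magnification: m = m_1 m_2 = -0.9227.

-0.923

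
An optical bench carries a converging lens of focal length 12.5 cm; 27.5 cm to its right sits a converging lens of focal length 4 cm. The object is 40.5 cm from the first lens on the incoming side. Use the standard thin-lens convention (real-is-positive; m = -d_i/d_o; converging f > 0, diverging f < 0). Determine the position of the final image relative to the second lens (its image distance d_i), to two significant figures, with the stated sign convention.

Applying the thin-lens equation to the first lens, 1/12.5 = 1/40.5 + 1/d_i1, which gives d_i1 = 18.080 cm.
That image sits 9.420 cm in front of the second lens, so d_o2 = 9.420 cm.
Applying the thin-lens equation again with f_2 = 4 cm and d_o2 = 9.420 cm gives d_i2 = 6.952 cm.

7.0 cm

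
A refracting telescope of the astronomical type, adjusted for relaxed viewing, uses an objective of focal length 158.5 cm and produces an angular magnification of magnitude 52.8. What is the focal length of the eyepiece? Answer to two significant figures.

3.0 cm

|M| = f_obj/f_eye, so f_eye = f_obj/|M| = 158.5/52.8 = 3.002 cm.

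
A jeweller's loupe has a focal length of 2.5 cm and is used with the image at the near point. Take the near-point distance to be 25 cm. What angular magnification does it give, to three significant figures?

11.0

M = 1 + D/f = 1 + 25/2.5 = 11.000.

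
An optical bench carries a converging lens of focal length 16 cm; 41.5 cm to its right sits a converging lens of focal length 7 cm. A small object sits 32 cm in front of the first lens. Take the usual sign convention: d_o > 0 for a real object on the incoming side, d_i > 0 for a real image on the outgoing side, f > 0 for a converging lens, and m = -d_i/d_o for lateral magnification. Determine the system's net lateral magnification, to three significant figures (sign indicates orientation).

2.80

Applying the thin-lens equation to the first lens, 1/16 = 1/32 + 1/d_i1, which gives d_i1 = 32.000 cm.
Its lateral magnification is m_1 = -d_i1/d_o1 = -(32.000)/32 = -1.0000.
The intermediate image is 32.000 cm to the right of lens 1, so d_o2 = L - d_i1 = 41.5 - 32.000 = 9.500 cm.
Applying the thin-lens equation again with f_2 = 7 cm and d_o2 = 9.500 cm gives d_i2 = 26.600 cm.
m_2 = -(26.600)/(9.500) = -2.8000.
The system's lateral magnification is m_1 m_2 = (-1.0000)(-2.8000) = 2.8000.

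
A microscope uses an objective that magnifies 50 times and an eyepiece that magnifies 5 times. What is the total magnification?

250

The overall magnification of a compound microscope is the product of the objective and eyepiece magnifications:
M = M_obj x M_eye = 50 x 5 = 250.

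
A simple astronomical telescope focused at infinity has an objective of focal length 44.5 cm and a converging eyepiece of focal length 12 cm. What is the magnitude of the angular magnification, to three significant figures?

3.71

|M| = f_obj/|f_eye| = 44.5/12 = 3.708.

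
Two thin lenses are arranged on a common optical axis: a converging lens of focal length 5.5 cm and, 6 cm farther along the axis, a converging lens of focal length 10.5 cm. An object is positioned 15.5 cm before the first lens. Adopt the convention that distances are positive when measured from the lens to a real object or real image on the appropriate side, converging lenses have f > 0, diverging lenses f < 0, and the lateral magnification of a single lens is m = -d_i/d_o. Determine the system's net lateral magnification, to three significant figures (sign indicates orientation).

-0.443

Lens 1: 1/d_i1 = 1/f_1 - 1/d_o1 = 1/5.5 - 1/15.5 = 0.11730 cm^-1, so d_i1 = 8.525 cm.
m_1 = -(8.525)/15.5 = -0.5500.
This image would form 8.525 cm past lens 1, i.e. 2.525 cm beyond lens 2, so it is a virtual object for lens 2: d_o2 = 6 - 8.525 = -2.525 cm.
Lens 2: 1/d_i2 = 1/f_2 - 1/d_o2 = 1/10.5 - 1/(-2.525) = 0.49128 cm^-1, so d_i2 = 2.036 cm.
m_2 = -(2.036)/(-2.525) = 0.8061.
Total m = m_1 x m_2 = (-0.5500)(0.8061) = -0.4434.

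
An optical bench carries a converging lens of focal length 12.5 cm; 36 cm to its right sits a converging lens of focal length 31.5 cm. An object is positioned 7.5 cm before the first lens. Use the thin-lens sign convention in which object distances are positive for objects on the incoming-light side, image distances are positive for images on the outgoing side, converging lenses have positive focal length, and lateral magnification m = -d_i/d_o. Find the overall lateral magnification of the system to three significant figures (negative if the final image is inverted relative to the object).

First lens: d_i1 = 1/(1/12.5 - 1/7.5) = -18.750 cm.
m_1 = -(-18.750)/7.5 = 2.5000.
The intermediate image is virtual, 18.750 cm to the left of lens 1, so d_o2 = L - d_i1 = 36 - (-18.750) = 54.750 cm.
Second lens: d_i2 = 1/(1/31.5 - 1/(54.750)) = 74.177 cm.
m_2 = -(74.177)/(54.750) = -1.3548.
The system's lateral magnification is m_1 m_2 = (2.5000)(-1.3548) = -3.3871.

-3.39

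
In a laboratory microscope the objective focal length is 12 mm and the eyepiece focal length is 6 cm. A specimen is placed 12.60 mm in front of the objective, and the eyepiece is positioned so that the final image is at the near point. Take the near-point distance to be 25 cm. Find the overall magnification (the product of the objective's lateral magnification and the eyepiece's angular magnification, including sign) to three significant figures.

Convert to cm: f_obj = 12 mm = 1.2 cm; d_o = 12.60 mm = 1.26 cm.
Objective: 1/d_i = 1/f_obj - 1/d_o = 1/1.2 - 1/1.26 = 0.03968 cm^-1, so d_i = 25.200 cm.
m_obj = -d_i/d_o = -25.200/1.26 = -20.000.
Eyepiece angular magnification (image at near point): M_eye = 1 + D/f_e = 1 + 25/6 = 5.167.
Overall M = m_obj x M_eye = (-20.000)(5.167) = -103.33.

-103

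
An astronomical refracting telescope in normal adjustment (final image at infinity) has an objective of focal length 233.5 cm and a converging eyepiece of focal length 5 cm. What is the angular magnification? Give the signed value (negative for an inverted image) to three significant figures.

M = -f_obj/f_eye = -233.5/(5) = -46.700.

-46.7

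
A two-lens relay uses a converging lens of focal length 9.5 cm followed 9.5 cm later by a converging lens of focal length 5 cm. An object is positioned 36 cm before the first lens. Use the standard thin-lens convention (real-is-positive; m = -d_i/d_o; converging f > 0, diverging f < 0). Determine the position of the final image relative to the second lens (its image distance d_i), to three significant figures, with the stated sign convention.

Applying the thin-lens equation to the first lens, 1/9.5 = 1/36 + 1/d_i1, which gives d_i1 = 12.906 cm.
This image would form 12.906 cm past lens 1, i.e. 3.406 cm beyond lens 2, so it is a virtual object for lens 2: d_o2 = 9.5 - 12.906 = -3.406 cm.
Applying the thin-lens equation again with f_2 = 5 cm and d_o2 = -3.406 cm gives d_i2 = 2.026 cm.

2.03 cm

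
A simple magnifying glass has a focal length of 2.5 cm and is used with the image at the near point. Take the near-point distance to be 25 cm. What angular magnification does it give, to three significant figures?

M = 1 + D/f = 1 + 25/2.5 = 11.000.

11.0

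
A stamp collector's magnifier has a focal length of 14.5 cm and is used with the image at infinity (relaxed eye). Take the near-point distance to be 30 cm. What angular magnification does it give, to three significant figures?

M = D/f = 30/14.5 = 2.069.

2.07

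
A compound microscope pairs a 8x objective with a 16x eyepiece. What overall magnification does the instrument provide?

128

The overall magnification of a compound microscope is the product of the objective and eyepiece magnifications:
M = M_obj x M_eye = 8 x 16 = 128.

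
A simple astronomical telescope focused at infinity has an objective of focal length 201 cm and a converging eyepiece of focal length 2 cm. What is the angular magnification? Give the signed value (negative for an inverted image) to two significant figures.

M = -f_obj/f_eye = -201/(2) = -100.500.

-100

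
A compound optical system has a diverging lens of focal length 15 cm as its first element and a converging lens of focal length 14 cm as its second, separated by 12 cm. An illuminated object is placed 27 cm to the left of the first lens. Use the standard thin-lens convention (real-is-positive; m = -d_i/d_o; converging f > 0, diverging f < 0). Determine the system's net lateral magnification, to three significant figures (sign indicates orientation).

-0.654

Applying the thin-lens equation to the first lens, 1/(-15) = 1/27 + 1/d_i1, which gives d_i1 = -9.643 cm.
Its lateral magnification is m_1 = -d_i1/d_o1 = -(-9.643)/27 = 0.3571.
The intermediate image is virtual, 9.643 cm to the left of lens 1, so d_o2 = L - d_i1 = 12 - (-9.643) = 21.643 cm.
Applying the thin-lens equation again with f_2 = 14 cm and d_o2 = 21.643 cm gives d_i2 = 39.645 cm.
m_2 = -(39.645)/(21.643) = -1.8318.
The system's lateral magnification is m_1 m_2 = (0.3571)(-1.8318) = -0.6542.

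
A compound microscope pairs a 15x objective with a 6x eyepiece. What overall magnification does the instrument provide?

90

The overall magnification of a compound microscope is the product of the objective and eyepiece magnifications:
M = M_obj x M_eye = 15 x 6 = 90.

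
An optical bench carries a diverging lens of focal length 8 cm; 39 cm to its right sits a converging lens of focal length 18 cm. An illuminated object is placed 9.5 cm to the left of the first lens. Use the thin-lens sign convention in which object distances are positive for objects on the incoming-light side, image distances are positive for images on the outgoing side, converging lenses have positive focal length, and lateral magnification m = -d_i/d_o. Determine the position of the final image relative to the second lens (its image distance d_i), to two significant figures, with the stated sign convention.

Applying the thin-lens equation to the first lens, 1/(-8) = 1/9.5 + 1/d_i1, which gives d_i1 = -4.343 cm.
The intermediate image is virtual, 4.343 cm to the left of lens 1, so d_o2 = L - d_i1 = 39 - (-4.343) = 43.343 cm.
Applying the thin-lens equation again with f_2 = 18 cm and d_o2 = 43.343 cm gives d_i2 = 30.785 cm.

31 cm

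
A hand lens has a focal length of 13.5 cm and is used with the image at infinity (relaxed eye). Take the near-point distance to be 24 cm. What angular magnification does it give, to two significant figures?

M = D/f = 24/13.5 = 1.778.

1.8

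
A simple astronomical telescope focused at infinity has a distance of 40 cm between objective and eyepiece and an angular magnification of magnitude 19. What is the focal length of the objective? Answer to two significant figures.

38 cm

In normal adjustment the tube length equals f_obj + f_eye and |M| = f_obj/f_eye.
So f_obj = 19 f_eye and 19 f_eye + f_eye = 40 cm, giving f_eye = 40/20 = 2.000 cm and f_obj = 38.000 cm.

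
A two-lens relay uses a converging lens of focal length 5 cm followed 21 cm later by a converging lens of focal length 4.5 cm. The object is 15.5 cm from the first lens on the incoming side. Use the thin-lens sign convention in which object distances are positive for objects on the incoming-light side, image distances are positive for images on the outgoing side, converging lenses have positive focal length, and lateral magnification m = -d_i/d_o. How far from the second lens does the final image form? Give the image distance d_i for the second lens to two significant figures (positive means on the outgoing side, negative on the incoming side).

6.7 cm

First lens: d_i1 = 1/(1/5 - 1/15.5) = 7.381 cm.
That image sits 13.619 cm in front of the second lens, so d_o2 = 13.619 cm.
Second lens: d_i2 = 1/(1/4.5 - 1/(13.619)) = 6.721 cm.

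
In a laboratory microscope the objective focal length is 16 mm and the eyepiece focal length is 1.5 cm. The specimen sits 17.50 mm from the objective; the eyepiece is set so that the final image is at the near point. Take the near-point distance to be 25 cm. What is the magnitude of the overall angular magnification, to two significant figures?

190

Convert to cm: f_obj = 16 mm = 1.6 cm; d_o = 17.50 mm = 1.75 cm.
Objective: 1/d_i = 1/f_obj - 1/d_o = 1/1.6 - 1/1.75 = 0.05357 cm^-1, so d_i = 18.667 cm.
m_obj = -d_i/d_o = -18.667/1.75 = -10.667.
Eyepiece angular magnification (image at near point): M_eye = 1 + D/f_e = 1 + 25/1.5 = 17.667.
Overall M = m_obj x M_eye = (-10.667)(17.667) = -188.44.
|M| = 188.44.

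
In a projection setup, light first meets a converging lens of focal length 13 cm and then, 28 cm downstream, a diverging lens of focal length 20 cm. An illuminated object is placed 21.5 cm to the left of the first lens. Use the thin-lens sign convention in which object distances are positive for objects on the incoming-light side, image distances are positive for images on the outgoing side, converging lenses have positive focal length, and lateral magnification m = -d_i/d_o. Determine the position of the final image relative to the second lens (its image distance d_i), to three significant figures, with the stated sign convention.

6.46 cm

Applying the thin-lens equation to the first lens, 1/13 = 1/21.5 + 1/d_i1, which gives d_i1 = 32.882 cm.
This image would form 32.882 cm past lens 1, i.e. 4.882 cm beyond lens 2, so it is a virtual object for lens 2: d_o2 = 28 - 32.882 = -4.882 cm.
Applying the thin-lens equation again with f_2 = -20 cm and d_o2 = -4.882 cm gives d_i2 = 6.459 cm.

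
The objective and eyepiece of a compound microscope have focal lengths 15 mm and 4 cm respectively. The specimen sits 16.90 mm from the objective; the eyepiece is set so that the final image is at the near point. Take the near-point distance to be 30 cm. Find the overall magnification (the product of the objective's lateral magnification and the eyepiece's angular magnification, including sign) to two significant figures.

Convert to cm: f_obj = 15 mm = 1.5 cm; d_o = 16.90 mm = 1.69 cm.
Objective: 1/d_i = 1/f_obj - 1/d_o = 1/1.5 - 1/1.69 = 0.07495 cm^-1, so d_i = 13.342 cm.
m_obj = -d_i/d_o = -13.342/1.69 = -7.895.
Eyepiece angular magnification (image at near point): M_eye = 1 + D/f_e = 1 + 30/4 = 8.500.
Overall M = m_obj x M_eye = (-7.895)(8.500) = -67.11.

-67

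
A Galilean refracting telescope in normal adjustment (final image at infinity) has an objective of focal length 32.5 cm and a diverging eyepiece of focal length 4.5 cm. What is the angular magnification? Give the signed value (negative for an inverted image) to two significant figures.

M = -f_obj/f_eye = -32.5/(-4.5) = 7.222.

7.2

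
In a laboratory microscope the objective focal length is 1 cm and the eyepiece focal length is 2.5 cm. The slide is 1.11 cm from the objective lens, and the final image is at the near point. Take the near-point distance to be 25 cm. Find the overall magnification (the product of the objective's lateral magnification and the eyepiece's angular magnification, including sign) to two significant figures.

Objective: 1/d_i = 1/f_obj - 1/d_o = 1/1 - 1/1.11 = 0.09910 cm^-1, so d_i = 10.091 cm.
m_obj = -d_i/d_o = -10.091/1.11 = -9.091.
Eyepiece angular magnification (image at near point): M_eye = 1 + D/f_e = 1 + 25/2.5 = 11.000.
Overall M = m_obj x M_eye = (-9.091)(11.000) = -100.00.

-100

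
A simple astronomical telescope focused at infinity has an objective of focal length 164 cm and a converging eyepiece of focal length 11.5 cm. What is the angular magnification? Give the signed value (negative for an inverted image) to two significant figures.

M = -f_obj/f_eye = -164/(11.5) = -14.261.

-14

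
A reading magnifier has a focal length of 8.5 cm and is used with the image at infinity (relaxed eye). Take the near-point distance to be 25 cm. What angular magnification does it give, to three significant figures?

2.94

M = D/f = 25/8.5 = 2.941.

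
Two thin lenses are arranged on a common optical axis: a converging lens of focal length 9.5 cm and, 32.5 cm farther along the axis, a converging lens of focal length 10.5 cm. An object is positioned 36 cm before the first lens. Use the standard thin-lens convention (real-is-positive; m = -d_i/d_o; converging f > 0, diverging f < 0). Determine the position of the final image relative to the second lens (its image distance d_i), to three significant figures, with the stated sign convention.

22.6 cm

Lens 1: 1/d_i1 = 1/f_1 - 1/d_o1 = 1/9.5 - 1/36 = 0.07749 cm^-1, so d_i1 = 12.906 cm.
Object distance for lens 2: d_o2 = 32.5 - 12.906 = 19.594 cm.
Lens 2: 1/d_i2 = 1/f_2 - 1/d_o2 = 1/10.5 - 1/(19.594) = 0.04420 cm^-1, so d_i2 = 22.623 cm.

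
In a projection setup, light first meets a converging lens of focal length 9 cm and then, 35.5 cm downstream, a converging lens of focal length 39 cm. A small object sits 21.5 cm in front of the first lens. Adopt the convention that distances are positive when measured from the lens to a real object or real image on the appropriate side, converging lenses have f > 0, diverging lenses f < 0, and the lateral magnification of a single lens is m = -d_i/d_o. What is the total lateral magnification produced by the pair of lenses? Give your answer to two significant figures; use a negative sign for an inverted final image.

-1.5

First lens: d_i1 = 1/(1/9 - 1/21.5) = 15.480 cm.
m_1 = -(15.480)/21.5 = -0.7200.
That image sits 20.020 cm in front of the second lens, so d_o2 = 20.020 cm.
Second lens: d_i2 = 1/(1/39 - 1/(20.020)) = -41.137 cm.
m_2 = -(-41.137)/(20.020) = 2.0548.
Total m = m_1 x m_2 = (-0.7200)(2.0548) = -1.4795.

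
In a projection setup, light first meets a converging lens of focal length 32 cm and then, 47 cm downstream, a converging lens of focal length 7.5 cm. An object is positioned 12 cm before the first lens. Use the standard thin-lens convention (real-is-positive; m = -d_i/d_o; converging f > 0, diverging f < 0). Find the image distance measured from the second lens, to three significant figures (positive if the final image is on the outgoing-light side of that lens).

8.46 cm

Applying the thin-lens equation to the first lens, 1/32 = 1/12 + 1/d_i1, which gives d_i1 = -19.200 cm.
With d_i1 < 0 the first image is virtual and lies on the object side; the object distance for lens 2 is d_o2 = 47 - (-19.200) = 66.200 cm.
Applying the thin-lens equation again with f_2 = 7.5 cm and d_o2 = 66.200 cm gives d_i2 = 8.458 cm.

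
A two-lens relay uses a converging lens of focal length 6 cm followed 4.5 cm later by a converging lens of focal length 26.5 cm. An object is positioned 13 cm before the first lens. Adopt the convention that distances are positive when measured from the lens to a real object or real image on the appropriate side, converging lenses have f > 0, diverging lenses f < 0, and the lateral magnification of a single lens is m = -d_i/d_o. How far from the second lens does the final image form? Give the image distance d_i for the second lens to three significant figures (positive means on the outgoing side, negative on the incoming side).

First lens: d_i1 = 1/(1/6 - 1/13) = 11.143 cm.
Since 11.143 cm > 4.5 cm, the first image lies past the second lens and serves as a virtual object: d_o2 = L - d_i1 = -6.643 cm.
Second lens: d_i2 = 1/(1/26.5 - 1/(-6.643)) = 5.311 cm.

5.31 cm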